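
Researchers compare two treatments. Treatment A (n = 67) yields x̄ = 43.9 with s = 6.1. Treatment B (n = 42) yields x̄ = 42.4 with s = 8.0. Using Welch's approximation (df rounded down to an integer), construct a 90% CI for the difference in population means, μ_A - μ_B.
(-0.90, 3.90)

Difference: x̄₁ - x̄₂ = 1.50
SE = √(s₁²/n₁ + s₂²/n₂) = √(6.1²/67 + 8.0²/42) = 1.4419
df = 70.51 → 70 (Welch–Satterthwaite, rounded down)
t* = 1.667

CI: 1.50 ± 1.667 · 1.4419 = 1.50 ± 2.40 = (-0.90, 3.90)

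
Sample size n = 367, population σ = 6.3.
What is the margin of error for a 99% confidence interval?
Margin of error = 0.85

Margin of error = z* · σ/√n
= 2.576 · 6.3/√367
= 2.576 · 6.3/19.1572
= 0.85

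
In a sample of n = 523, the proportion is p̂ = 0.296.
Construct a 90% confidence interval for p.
(0.263, 0.329)

Proportion CI:
SE = √(p̂(1-p̂)/n) = √(0.296 · 0.704 / 523) = 0.01996

z* = 1.645
Margin = z* · SE = 1.645 · 0.01996 = 0.0328

CI: 0.296 ± 0.0328 = (0.263, 0.329)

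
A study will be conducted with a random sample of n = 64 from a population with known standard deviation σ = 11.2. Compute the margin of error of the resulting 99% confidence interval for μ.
Margin of error = 3.61

Margin of error = z* · σ/√n
= 2.576 · 11.2/√64
= 2.576 · 11.2/8.0000
= 3.61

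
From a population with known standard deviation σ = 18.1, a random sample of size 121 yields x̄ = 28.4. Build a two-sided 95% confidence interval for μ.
(25.17, 31.63)

z-interval (σ known):
z* = 1.960 for 95% confidence

Margin of error = z* · σ/√n = 1.960 · 18.1/√121 = 3.23

CI: (28.4 - 3.23, 28.4 + 3.23) = (25.17, 31.63)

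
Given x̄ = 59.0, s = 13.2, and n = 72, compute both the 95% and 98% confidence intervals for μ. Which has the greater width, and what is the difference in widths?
98% CI is wider by 1.20

df = 71
95% CI: t* = 1.994, (55.90, 62.10), width = 2 · t* · s/√n = 6.20
98% CI: t* = 2.380, (55.30, 62.70), width = 2 · t* · s/√n = 7.40

The 98% CI is wider by 7.40 - 6.20 = 1.20.
Higher confidence requires a wider interval.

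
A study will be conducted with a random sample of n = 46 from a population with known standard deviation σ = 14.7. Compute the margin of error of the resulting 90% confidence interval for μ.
Margin of error = 3.57

Margin of error = z* · σ/√n
= 1.645 · 14.7/√46
= 1.645 · 14.7/6.7823
= 3.57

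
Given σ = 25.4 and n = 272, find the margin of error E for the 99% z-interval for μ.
Margin of error = 3.97

Margin of error = z* · σ/√n
= 2.576 · 25.4/√272
= 2.576 · 25.4/16.4924
= 3.97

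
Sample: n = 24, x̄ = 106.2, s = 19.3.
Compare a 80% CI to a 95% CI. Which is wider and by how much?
95% CI is wider by 5.91

df = 23
80% CI: t* = 1.319, (101.00, 111.40), width = 2 · t* · s/√n = 10.39
95% CI: t* = 2.069, (98.05, 114.35), width = 2 · t* · s/√n = 16.30

The 95% CI is wider by 16.30 - 10.39 = 5.91.
Higher confidence requires a wider interval.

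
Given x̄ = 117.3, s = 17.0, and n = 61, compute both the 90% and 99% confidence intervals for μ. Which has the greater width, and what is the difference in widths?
99% CI is wider by 4.31

df = 60
90% CI: t* = 1.671, (113.66, 120.94), width = 2 · t* · s/√n = 7.27
99% CI: t* = 2.660, (111.51, 123.09), width = 2 · t* · s/√n = 11.58

The 99% CI is wider by 11.58 - 7.27 = 4.31.
Higher confidence requires a wider interval.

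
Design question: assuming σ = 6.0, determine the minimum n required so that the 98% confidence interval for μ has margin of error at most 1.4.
n ≥ 100

For margin E ≤ 1.4:
n ≥ (z* · σ / E)²
n ≥ (2.326 · 6.0 / 1.4)²
n ≥ 99.37

Minimum n = 100 (rounding up)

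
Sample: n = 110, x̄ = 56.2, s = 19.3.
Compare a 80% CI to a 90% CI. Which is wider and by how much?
90% CI is wider by 1.37

df = 109
80% CI: t* = 1.289, (53.83, 58.57), width = 2 · t* · s/√n = 4.74
90% CI: t* = 1.659, (53.15, 59.25), width = 2 · t* · s/√n = 6.11

The 90% CI is wider by 6.11 - 4.74 = 1.37.
Higher confidence requires a wider interval.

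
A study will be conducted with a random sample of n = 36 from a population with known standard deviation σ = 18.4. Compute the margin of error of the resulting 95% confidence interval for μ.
Margin of error = 6.01

Margin of error = z* · σ/√n
= 1.960 · 18.4/√36
= 1.960 · 18.4/6.0000
= 6.01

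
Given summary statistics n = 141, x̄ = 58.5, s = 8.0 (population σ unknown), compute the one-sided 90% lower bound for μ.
μ ≥ 57.63

Lower bound (one-sided):
t* = 1.288 (one-sided for 90%)
Lower bound = x̄ - t* · s/√n = 58.5 - 1.288 · 8.0/√141 = 57.63

We are 90% confident that μ ≥ 57.63.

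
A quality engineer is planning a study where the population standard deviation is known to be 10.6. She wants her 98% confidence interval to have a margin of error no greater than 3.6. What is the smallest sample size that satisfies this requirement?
n ≥ 47

For margin E ≤ 3.6:
n ≥ (z* · σ / E)²
n ≥ (2.326 · 10.6 / 3.6)²
n ≥ 46.91

Minimum n = 47 (rounding up)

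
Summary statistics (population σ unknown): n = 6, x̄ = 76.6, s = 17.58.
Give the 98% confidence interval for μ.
(52.45, 100.75)

t-interval (σ unknown):
df = n - 1 = 5
t* = 3.365 for 98% confidence

Margin of error = t* · s/√n = 3.365 · 17.58/√6 = 24.15

CI: (52.45, 100.75)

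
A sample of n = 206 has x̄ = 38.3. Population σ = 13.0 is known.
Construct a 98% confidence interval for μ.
(36.19, 40.41)

z-interval (σ known):
z* = 2.326 for 98% confidence

Margin of error = z* · σ/√n = 2.326 · 13.0/√206 = 2.11

CI: (38.3 - 2.11, 38.3 + 2.11) = (36.19, 40.41)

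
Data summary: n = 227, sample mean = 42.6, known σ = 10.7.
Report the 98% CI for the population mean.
(40.95, 44.25)

z-interval (σ known):
z* = 2.326 for 98% confidence

Margin of error = z* · σ/√n = 2.326 · 10.7/√227 = 1.65

CI: (42.6 - 1.65, 42.6 + 1.65) = (40.95, 44.25)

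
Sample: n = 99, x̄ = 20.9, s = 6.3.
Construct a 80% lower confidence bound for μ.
μ ≥ 20.36

Lower bound (one-sided):
t* = 0.845 (one-sided for 80%)
Lower bound = x̄ - t* · s/√n = 20.9 - 0.845 · 6.3/√99 = 20.36

We are 80% confident that μ ≥ 20.36.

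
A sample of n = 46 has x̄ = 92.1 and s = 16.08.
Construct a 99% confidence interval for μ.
(85.72, 98.48)

t-interval (σ unknown):
df = n - 1 = 45
t* = 2.690 for 99% confidence

Margin of error = t* · s/√n = 2.690 · 16.08/√46 = 6.38

CI: (85.72, 98.48)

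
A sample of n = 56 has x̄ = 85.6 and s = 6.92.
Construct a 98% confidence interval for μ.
(83.38, 87.82)

t-interval (σ unknown):
df = n - 1 = 55
t* = 2.396 for 98% confidence

Margin of error = t* · s/√n = 2.396 · 6.92/√56 = 2.22

CI: (83.38, 87.82)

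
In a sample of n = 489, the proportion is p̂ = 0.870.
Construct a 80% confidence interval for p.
(0.851, 0.889)

Proportion CI:
SE = √(p̂(1-p̂)/n) = √(0.870 · 0.130 / 489) = 0.01521

z* = 1.282
Margin = z* · SE = 1.282 · 0.01521 = 0.0195

CI: 0.870 ± 0.0195 = (0.851, 0.889)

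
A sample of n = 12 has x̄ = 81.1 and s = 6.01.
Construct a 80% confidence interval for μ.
(78.74, 83.46)

t-interval (σ unknown):
df = n - 1 = 11
t* = 1.363 for 80% confidence

Margin of error = t* · s/√n = 1.363 · 6.01/√12 = 2.36

CI: (78.74, 83.46)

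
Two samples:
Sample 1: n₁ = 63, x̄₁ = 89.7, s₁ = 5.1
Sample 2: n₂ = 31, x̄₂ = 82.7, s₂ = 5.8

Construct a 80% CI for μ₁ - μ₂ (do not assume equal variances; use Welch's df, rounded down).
(5.41, 8.59)

Difference: x̄₁ - x̄₂ = 7.00
SE = √(s₁²/n₁ + s₂²/n₂) = √(5.1²/63 + 5.8²/31) = 1.2239
df = 53.43 → 53 (Welch–Satterthwaite, rounded down)
t* = 1.298

CI: 7.00 ± 1.298 · 1.2239 = 7.00 ± 1.59 = (5.41, 8.59)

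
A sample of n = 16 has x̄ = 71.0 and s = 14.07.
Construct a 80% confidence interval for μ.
(66.28, 75.72)

t-interval (σ unknown):
df = n - 1 = 15
t* = 1.341 for 80% confidence

Margin of error = t* · s/√n = 1.341 · 14.07/√16 = 4.72

CI: (66.28, 75.72)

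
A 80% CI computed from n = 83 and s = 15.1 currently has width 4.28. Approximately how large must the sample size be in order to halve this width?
n ≈ 332

CI width ∝ 1/√n
To reduce width by factor 2, need √n to grow by 2 → need 2² = 4 times as many samples.

Current: n = 83, width = 4.28
New: n = 332, width ≈ 2.13

Width reduced by factor of 4.28/2.13 = 2.01.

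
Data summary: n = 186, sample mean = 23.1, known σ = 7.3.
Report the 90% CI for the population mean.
(22.22, 23.98)

z-interval (σ known):
z* = 1.645 for 90% confidence

Margin of error = z* · σ/√n = 1.645 · 7.3/√186 = 0.88

CI: (23.1 - 0.88, 23.1 + 0.88) = (22.22, 23.98)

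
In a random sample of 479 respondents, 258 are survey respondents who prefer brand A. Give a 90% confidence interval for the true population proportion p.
(0.501, 0.576)

Proportion CI:
p̂ = 258/479 = 0.53862
SE = √(p̂(1-p̂)/n) = √(0.53862 · 0.46138 / 479) = 0.02278

z* = 1.645
Margin = z* · SE = 1.645 · 0.02278 = 0.0375

CI: 0.53862 ± 0.0375 = (0.501, 0.576)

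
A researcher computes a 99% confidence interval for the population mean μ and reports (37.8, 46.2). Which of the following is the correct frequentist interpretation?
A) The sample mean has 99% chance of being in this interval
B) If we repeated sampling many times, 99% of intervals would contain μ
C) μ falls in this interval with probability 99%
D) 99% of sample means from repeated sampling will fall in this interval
B

A) Wrong — x̄ is observed and sits in the interval by construction.
B) Correct — this is the frequentist long-run coverage interpretation.
C) Wrong — μ is fixed; the randomness lives in the interval, not in μ.
D) Wrong — coverage applies to intervals containing μ, not to future x̄ values.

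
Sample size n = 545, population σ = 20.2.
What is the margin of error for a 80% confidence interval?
Margin of error = 1.11

Margin of error = z* · σ/√n
= 1.282 · 20.2/√545
= 1.282 · 20.2/23.3452
= 1.11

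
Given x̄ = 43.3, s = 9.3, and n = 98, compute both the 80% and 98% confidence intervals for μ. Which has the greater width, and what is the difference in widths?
98% CI is wider by 2.02

df = 97
80% CI: t* = 1.290, (42.09, 44.51), width = 2 · t* · s/√n = 2.42
98% CI: t* = 2.365, (41.08, 45.52), width = 2 · t* · s/√n = 4.44

The 98% CI is wider by 4.44 - 2.42 = 2.02.
Higher confidence requires a wider interval.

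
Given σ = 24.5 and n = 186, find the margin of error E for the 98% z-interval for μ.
Margin of error = 4.18

Margin of error = z* · σ/√n
= 2.326 · 24.5/√186
= 2.326 · 24.5/13.6382
= 4.18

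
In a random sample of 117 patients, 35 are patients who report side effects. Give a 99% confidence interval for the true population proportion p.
(0.190, 0.408)

Proportion CI:
p̂ = 35/117 = 0.29915
SE = √(p̂(1-p̂)/n) = √(0.29915 · 0.70085 / 117) = 0.04233

z* = 2.576
Margin = z* · SE = 2.576 · 0.04233 = 0.1090

CI: 0.29915 ± 0.1090 = (0.190, 0.408)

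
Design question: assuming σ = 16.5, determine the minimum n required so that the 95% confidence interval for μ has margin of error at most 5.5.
n ≥ 35

For margin E ≤ 5.5:
n ≥ (z* · σ / E)²
n ≥ (1.960 · 16.5 / 5.5)²
n ≥ 34.57

Minimum n = 35 (rounding up)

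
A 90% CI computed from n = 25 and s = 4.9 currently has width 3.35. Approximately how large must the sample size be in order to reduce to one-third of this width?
n ≈ 225

CI width ∝ 1/√n
To reduce width by factor 3, need √n to grow by 3 → need 3² = 9 times as many samples.

Current: n = 25, width = 3.35
New: n = 225, width ≈ 1.08

Width reduced by factor of 3.35/1.08 = 3.10.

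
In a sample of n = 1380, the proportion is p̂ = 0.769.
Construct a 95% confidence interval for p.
(0.747, 0.791)

Proportion CI:
SE = √(p̂(1-p̂)/n) = √(0.769 · 0.231 / 1380) = 0.01135

z* = 1.960
Margin = z* · SE = 1.960 · 0.01135 = 0.0222

CI: 0.769 ± 0.0222 = (0.747, 0.791)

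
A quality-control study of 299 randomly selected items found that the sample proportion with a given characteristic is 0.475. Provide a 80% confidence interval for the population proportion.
(0.438, 0.512)

Proportion CI:
SE = √(p̂(1-p̂)/n) = √(0.475 · 0.525 / 299) = 0.02888

z* = 1.282
Margin = z* · SE = 1.282 · 0.02888 = 0.0370

CI: 0.475 ± 0.0370 = (0.438, 0.512)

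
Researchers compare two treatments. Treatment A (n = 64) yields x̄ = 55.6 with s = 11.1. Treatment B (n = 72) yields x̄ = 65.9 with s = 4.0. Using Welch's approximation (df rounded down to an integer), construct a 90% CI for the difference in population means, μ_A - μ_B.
(-12.74, -7.86)

Difference: x̄₁ - x̄₂ = -10.30
SE = √(s₁²/n₁ + s₂²/n₂) = √(11.1²/64 + 4.0²/72) = 1.4654
df = 77.47 → 77 (Welch–Satterthwaite, rounded down)
t* = 1.665

CI: -10.30 ± 1.665 · 1.4654 = -10.30 ± 2.44 = (-12.74, -7.86)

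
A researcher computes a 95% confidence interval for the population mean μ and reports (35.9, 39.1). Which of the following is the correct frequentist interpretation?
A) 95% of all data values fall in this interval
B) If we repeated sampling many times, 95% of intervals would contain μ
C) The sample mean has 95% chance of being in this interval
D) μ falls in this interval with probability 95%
B

A) Wrong — a CI is about the parameter μ, not individual data values.
B) Correct — this is the frequentist long-run coverage interpretation.
C) Wrong — x̄ is observed and sits in the interval by construction.
D) Wrong — μ is fixed; the randomness lives in the interval, not in μ.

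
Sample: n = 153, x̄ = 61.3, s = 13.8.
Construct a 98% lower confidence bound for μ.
μ ≥ 58.99

Lower bound (one-sided):
t* = 2.072 (one-sided for 98%)
Lower bound = x̄ - t* · s/√n = 61.3 - 2.072 · 13.8/√153 = 58.99

We are 98% confident that μ ≥ 58.99.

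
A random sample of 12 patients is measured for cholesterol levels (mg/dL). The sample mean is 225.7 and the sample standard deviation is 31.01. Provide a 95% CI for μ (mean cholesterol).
(206.00, 245.40)

t-interval (σ unknown):
df = n - 1 = 11
t* = 2.201 for 95% confidence

Margin of error = t* · s/√n = 2.201 · 31.01/√12 = 19.70

CI: (206.00, 245.40)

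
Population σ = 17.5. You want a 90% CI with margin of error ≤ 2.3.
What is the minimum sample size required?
n ≥ 157

For margin E ≤ 2.3:
n ≥ (z* · σ / E)²
n ≥ (1.645 · 17.5 / 2.3)²
n ≥ 156.66

Minimum n = 157 (rounding up)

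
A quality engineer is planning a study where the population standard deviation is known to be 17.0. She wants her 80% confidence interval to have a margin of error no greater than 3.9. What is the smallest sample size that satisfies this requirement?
n ≥ 32

For margin E ≤ 3.9:
n ≥ (z* · σ / E)²
n ≥ (1.282 · 17.0 / 3.9)²
n ≥ 31.23

Minimum n = 32 (rounding up)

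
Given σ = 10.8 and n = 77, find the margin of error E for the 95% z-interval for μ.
Margin of error = 2.41

Margin of error = z* · σ/√n
= 1.960 · 10.8/√77
= 1.960 · 10.8/8.7750
= 2.41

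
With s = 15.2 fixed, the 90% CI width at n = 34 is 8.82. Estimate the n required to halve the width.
n ≈ 136

CI width ∝ 1/√n
To reduce width by factor 2, need √n to grow by 2 → need 2² = 4 times as many samples.

Current: n = 34, width = 8.82
New: n = 136, width ≈ 4.32

Width reduced by factor of 8.82/4.32 = 2.04.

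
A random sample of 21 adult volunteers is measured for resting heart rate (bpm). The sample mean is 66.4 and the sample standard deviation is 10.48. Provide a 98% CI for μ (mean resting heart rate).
(60.62, 72.18)

t-interval (σ unknown):
df = n - 1 = 20
t* = 2.528 for 98% confidence

Margin of error = t* · s/√n = 2.528 · 10.48/√21 = 5.78

CI: (60.62, 72.18)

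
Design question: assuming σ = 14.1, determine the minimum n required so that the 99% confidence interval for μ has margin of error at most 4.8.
n ≥ 58

For margin E ≤ 4.8:
n ≥ (z* · σ / E)²
n ≥ (2.576 · 14.1 / 4.8)²
n ≥ 57.26

Minimum n = 58 (rounding up)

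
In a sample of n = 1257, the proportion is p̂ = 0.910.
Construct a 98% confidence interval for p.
(0.891, 0.929)

Proportion CI:
SE = √(p̂(1-p̂)/n) = √(0.910 · 0.090 / 1257) = 0.00807

z* = 2.326
Margin = z* · SE = 2.326 · 0.00807 = 0.0188

CI: 0.910 ± 0.0188 = (0.891, 0.929)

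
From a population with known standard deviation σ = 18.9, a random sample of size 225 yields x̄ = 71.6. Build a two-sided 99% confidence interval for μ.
(68.35, 74.85)

z-interval (σ known):
z* = 2.576 for 99% confidence

Margin of error = z* · σ/√n = 2.576 · 18.9/√225 = 3.25

CI: (71.6 - 3.25, 71.6 + 3.25) = (68.35, 74.85)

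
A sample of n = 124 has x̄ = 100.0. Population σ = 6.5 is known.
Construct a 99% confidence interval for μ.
(98.50, 101.50)

z-interval (σ known):
z* = 2.576 for 99% confidence

Margin of error = z* · σ/√n = 2.576 · 6.5/√124 = 1.50

CI: (100.0 - 1.50, 100.0 + 1.50) = (98.50, 101.50)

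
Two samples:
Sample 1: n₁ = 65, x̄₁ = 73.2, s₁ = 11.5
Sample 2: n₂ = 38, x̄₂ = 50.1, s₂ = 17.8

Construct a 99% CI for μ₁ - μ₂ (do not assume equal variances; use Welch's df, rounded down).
(14.51, 31.69)

Difference: x̄₁ - x̄₂ = 23.10
SE = √(s₁²/n₁ + s₂²/n₂) = √(11.5²/65 + 17.8²/38) = 3.2206
df = 55.36 → 55 (Welch–Satterthwaite, rounded down)
t* = 2.668

CI: 23.10 ± 2.668 · 3.2206 = 23.10 ± 8.59 = (14.51, 31.69)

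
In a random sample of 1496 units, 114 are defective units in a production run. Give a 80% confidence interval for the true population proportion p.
(0.067, 0.085)

Proportion CI:
p̂ = 114/1496 = 0.07620
SE = √(p̂(1-p̂)/n) = √(0.07620 · 0.92380 / 1496) = 0.00686

z* = 1.282
Margin = z* · SE = 1.282 · 0.00686 = 0.0088

CI: 0.07620 ± 0.0088 = (0.067, 0.085)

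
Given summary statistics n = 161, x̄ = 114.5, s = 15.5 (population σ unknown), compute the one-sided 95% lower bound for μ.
μ ≥ 112.48

Lower bound (one-sided):
t* = 1.654 (one-sided for 95%)
Lower bound = x̄ - t* · s/√n = 114.5 - 1.654 · 15.5/√161 = 112.48

We are 95% confident that μ ≥ 112.48.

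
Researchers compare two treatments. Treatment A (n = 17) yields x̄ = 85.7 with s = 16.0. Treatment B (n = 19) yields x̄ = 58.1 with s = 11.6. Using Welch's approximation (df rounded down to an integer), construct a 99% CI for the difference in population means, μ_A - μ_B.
(14.60, 40.60)

Difference: x̄₁ - x̄₂ = 27.60
SE = √(s₁²/n₁ + s₂²/n₂) = √(16.0²/17 + 11.6²/19) = 4.7054
df = 28.91 → 28 (Welch–Satterthwaite, rounded down)
t* = 2.763

CI: 27.60 ± 2.763 · 4.7054 = 27.60 ± 13.00 = (14.60, 40.60)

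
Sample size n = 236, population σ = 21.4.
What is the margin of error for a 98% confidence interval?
Margin of error = 3.24

Margin of error = z* · σ/√n
= 2.326 · 21.4/√236
= 2.326 · 21.4/15.3623
= 3.24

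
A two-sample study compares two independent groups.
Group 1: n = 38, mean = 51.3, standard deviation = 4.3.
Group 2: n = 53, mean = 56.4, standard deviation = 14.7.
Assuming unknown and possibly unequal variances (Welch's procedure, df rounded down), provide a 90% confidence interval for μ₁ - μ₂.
(-8.67, -1.53)

Difference: x̄₁ - x̄₂ = -5.10
SE = √(s₁²/n₁ + s₂²/n₂) = √(4.3²/38 + 14.7²/53) = 2.1363
df = 63.87 → 63 (Welch–Satterthwaite, rounded down)
t* = 1.669

CI: -5.10 ± 1.669 · 2.1363 = -5.10 ± 3.57 = (-8.67, -1.53)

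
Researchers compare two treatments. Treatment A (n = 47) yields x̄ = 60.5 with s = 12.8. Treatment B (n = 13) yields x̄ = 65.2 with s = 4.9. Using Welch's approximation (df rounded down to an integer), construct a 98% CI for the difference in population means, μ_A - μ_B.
(-10.25, 0.85)

Difference: x̄₁ - x̄₂ = -4.70
SE = √(s₁²/n₁ + s₂²/n₂) = √(12.8²/47 + 4.9²/13) = 2.3093
df = 51.86 → 51 (Welch–Satterthwaite, rounded down)
t* = 2.402

CI: -4.70 ± 2.402 · 2.3093 = -4.70 ± 5.55 = (-10.25, 0.85)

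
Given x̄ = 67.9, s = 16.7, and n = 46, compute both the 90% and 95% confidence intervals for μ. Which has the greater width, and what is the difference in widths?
95% CI is wider by 1.65

df = 45
90% CI: t* = 1.679, (63.77, 72.03), width = 2 · t* · s/√n = 8.27
95% CI: t* = 2.014, (62.94, 72.86), width = 2 · t* · s/√n = 9.92

The 95% CI is wider by 9.92 - 8.27 = 1.65.
Higher confidence requires a wider interval.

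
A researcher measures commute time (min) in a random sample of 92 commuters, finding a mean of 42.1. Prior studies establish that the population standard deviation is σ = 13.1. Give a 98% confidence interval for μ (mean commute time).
(38.92, 45.28)

z-interval (σ known):
z* = 2.326 for 98% confidence

Margin of error = z* · σ/√n = 2.326 · 13.1/√92 = 3.18

CI: (42.1 - 3.18, 42.1 + 3.18) = (38.92, 45.28)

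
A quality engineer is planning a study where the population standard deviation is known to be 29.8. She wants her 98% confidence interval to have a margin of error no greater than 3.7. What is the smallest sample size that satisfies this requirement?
n ≥ 351

For margin E ≤ 3.7:
n ≥ (z* · σ / E)²
n ≥ (2.326 · 29.8 / 3.7)²
n ≥ 350.95

Minimum n = 351 (rounding up)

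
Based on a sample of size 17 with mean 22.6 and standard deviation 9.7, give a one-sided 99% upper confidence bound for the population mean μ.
μ ≤ 28.68

Upper bound (one-sided):
t* = 2.583 (one-sided for 99%)
Upper bound = x̄ + t* · s/√n = 22.6 + 2.583 · 9.7/√17 = 28.68

We are 99% confident that μ ≤ 28.68.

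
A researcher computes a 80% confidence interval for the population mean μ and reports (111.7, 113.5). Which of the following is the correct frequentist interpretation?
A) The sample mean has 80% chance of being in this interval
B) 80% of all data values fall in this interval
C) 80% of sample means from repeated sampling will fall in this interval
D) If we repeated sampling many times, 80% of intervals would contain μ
D

A) Wrong — x̄ is observed and sits in the interval by construction.
B) Wrong — a CI is about the parameter μ, not individual data values.
C) Wrong — coverage applies to intervals containing μ, not to future x̄ values.
D) Correct — this is the frequentist long-run coverage interpretation.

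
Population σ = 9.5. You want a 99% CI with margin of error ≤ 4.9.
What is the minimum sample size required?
n ≥ 25

For margin E ≤ 4.9:
n ≥ (z* · σ / E)²
n ≥ (2.576 · 9.5 / 4.9)²
n ≥ 24.94

Minimum n = 25 (rounding up)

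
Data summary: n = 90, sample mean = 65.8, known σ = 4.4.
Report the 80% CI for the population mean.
(65.21, 66.39)

z-interval (σ known):
z* = 1.282 for 80% confidence

Margin of error = z* · σ/√n = 1.282 · 4.4/√90 = 0.59

CI: (65.8 - 0.59, 65.8 + 0.59) = (65.21, 66.39)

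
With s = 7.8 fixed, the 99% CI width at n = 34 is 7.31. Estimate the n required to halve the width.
n ≈ 136

CI width ∝ 1/√n
To reduce width by factor 2, need √n to grow by 2 → need 2² = 4 times as many samples.

Current: n = 34, width = 7.31
New: n = 136, width ≈ 3.50

Width reduced by factor of 7.31/3.50 = 2.09.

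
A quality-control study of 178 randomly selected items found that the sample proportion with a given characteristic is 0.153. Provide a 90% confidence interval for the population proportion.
(0.109, 0.197)

Proportion CI:
SE = √(p̂(1-p̂)/n) = √(0.153 · 0.847 / 178) = 0.02698

z* = 1.645
Margin = z* · SE = 1.645 · 0.02698 = 0.0444

CI: 0.153 ± 0.0444 = (0.109, 0.197)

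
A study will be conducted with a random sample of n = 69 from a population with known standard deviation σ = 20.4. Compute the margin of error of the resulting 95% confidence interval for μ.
Margin of error = 4.81

Margin of error = z* · σ/√n
= 1.960 · 20.4/√69
= 1.960 · 20.4/8.3066
= 4.81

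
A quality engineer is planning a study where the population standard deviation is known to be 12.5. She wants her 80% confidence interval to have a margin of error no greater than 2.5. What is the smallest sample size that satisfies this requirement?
n ≥ 42

For margin E ≤ 2.5:
n ≥ (z* · σ / E)²
n ≥ (1.282 · 12.5 / 2.5)²
n ≥ 41.09

Minimum n = 42 (rounding up)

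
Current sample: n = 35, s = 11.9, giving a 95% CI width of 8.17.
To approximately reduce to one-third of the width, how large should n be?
n ≈ 315

CI width ∝ 1/√n
To reduce width by factor 3, need √n to grow by 3 → need 3² = 9 times as many samples.

Current: n = 35, width = 8.17
New: n = 315, width ≈ 2.64

Width reduced by factor of 8.17/2.64 = 3.09.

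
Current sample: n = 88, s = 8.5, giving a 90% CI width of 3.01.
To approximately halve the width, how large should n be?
n ≈ 352

CI width ∝ 1/√n
To reduce width by factor 2, need √n to grow by 2 → need 2² = 4 times as many samples.

Current: n = 88, width = 3.01
New: n = 352, width ≈ 1.49

Width reduced by factor of 3.01/1.49 = 2.02.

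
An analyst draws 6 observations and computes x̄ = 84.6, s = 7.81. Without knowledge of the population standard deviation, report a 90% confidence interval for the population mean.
(78.18, 91.02)

t-interval (σ unknown):
df = n - 1 = 5
t* = 2.015 for 90% confidence

Margin of error = t* · s/√n = 2.015 · 7.81/√6 = 6.42

CI: (78.18, 91.02)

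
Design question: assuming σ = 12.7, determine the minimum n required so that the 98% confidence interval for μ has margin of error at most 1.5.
n ≥ 388

For margin E ≤ 1.5:
n ≥ (z* · σ / E)²
n ≥ (2.326 · 12.7 / 1.5)²
n ≥ 387.83

Minimum n = 388 (rounding up)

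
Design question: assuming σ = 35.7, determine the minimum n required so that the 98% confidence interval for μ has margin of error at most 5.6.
n ≥ 220

For margin E ≤ 5.6:
n ≥ (z* · σ / E)²
n ≥ (2.326 · 35.7 / 5.6)²
n ≥ 219.88

Minimum n = 220 (rounding up)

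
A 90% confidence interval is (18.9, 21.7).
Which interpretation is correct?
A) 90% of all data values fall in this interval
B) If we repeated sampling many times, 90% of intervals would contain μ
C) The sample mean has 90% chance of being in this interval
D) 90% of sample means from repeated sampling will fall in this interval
B

A) Wrong — a CI is about the parameter μ, not individual data values.
B) Correct — this is the frequentist long-run coverage interpretation.
C) Wrong — x̄ is observed and sits in the interval by construction.
D) Wrong — coverage applies to intervals containing μ, not to future x̄ values.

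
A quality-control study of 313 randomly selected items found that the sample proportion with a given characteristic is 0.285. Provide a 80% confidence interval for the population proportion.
(0.252, 0.318)

Proportion CI:
SE = √(p̂(1-p̂)/n) = √(0.285 · 0.715 / 313) = 0.02552

z* = 1.282
Margin = z* · SE = 1.282 · 0.02552 = 0.0327

CI: 0.285 ± 0.0327 = (0.252, 0.318)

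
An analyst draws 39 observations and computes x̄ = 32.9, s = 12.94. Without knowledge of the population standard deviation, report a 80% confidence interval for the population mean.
(30.20, 35.60)

t-interval (σ unknown):
df = n - 1 = 38
t* = 1.304 for 80% confidence

Margin of error = t* · s/√n = 1.304 · 12.94/√39 = 2.70

CI: (30.20, 35.60)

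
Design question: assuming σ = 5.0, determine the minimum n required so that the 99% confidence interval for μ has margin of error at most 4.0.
n ≥ 11

For margin E ≤ 4.0:
n ≥ (z* · σ / E)²
n ≥ (2.576 · 5.0 / 4.0)²
n ≥ 10.37

Minimum n = 11 (rounding up)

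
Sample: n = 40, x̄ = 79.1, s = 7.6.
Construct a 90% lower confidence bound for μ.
μ ≥ 77.53

Lower bound (one-sided):
t* = 1.304 (one-sided for 90%)
Lower bound = x̄ - t* · s/√n = 79.1 - 1.304 · 7.6/√40 = 77.53

We are 90% confident that μ ≥ 77.53.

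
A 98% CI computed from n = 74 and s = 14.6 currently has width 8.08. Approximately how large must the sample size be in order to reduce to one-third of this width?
n ≈ 666

CI width ∝ 1/√n
To reduce width by factor 3, need √n to grow by 3 → need 3² = 9 times as many samples.

Current: n = 74, width = 8.08
New: n = 666, width ≈ 2.64

Width reduced by factor of 8.08/2.64 = 3.06.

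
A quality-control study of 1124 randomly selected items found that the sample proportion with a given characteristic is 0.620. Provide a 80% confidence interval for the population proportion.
(0.601, 0.639)

Proportion CI:
SE = √(p̂(1-p̂)/n) = √(0.620 · 0.380 / 1124) = 0.01448

z* = 1.282
Margin = z* · SE = 1.282 · 0.01448 = 0.0186

CI: 0.620 ± 0.0186 = (0.601, 0.639)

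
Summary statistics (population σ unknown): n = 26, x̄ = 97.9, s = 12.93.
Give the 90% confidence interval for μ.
(93.57, 102.23)

t-interval (σ unknown):
df = n - 1 = 25
t* = 1.708 for 90% confidence

Margin of error = t* · s/√n = 1.708 · 12.93/√26 = 4.33

CI: (93.57, 102.23)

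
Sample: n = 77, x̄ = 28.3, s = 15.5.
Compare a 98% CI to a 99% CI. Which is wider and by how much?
99% CI is wider by 0.94

df = 76
98% CI: t* = 2.376, (24.10, 32.50), width = 2 · t* · s/√n = 8.39
99% CI: t* = 2.642, (23.63, 32.97), width = 2 · t* · s/√n = 9.33

The 99% CI is wider by 9.33 - 8.39 = 0.94.
Higher confidence requires a wider interval.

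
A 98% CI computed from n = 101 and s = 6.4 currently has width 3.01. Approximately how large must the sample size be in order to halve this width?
n ≈ 404

CI width ∝ 1/√n
To reduce width by factor 2, need √n to grow by 2 → need 2² = 4 times as many samples.

Current: n = 101, width = 3.01
New: n = 404, width ≈ 1.49

Width reduced by factor of 3.01/1.49 = 2.02.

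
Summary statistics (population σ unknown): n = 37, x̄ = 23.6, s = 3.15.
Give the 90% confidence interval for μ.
(22.73, 24.47)

t-interval (σ unknown):
df = n - 1 = 36
t* = 1.688 for 90% confidence

Margin of error = t* · s/√n = 1.688 · 3.15/√37 = 0.87

CI: (22.73, 24.47)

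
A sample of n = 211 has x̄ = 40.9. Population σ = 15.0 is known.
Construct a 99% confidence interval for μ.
(38.24, 43.56)

z-interval (σ known):
z* = 2.576 for 99% confidence

Margin of error = z* · σ/√n = 2.576 · 15.0/√211 = 2.66

CI: (40.9 - 2.66, 40.9 + 2.66) = (38.24, 43.56)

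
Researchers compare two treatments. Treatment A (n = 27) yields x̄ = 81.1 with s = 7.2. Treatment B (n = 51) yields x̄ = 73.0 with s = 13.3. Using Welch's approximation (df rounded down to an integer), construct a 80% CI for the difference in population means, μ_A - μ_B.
(5.10, 11.10)

Difference: x̄₁ - x̄₂ = 8.10
SE = √(s₁²/n₁ + s₂²/n₂) = √(7.2²/27 + 13.3²/51) = 2.3213
df = 75.93 → 75 (Welch–Satterthwaite, rounded down)
t* = 1.293

CI: 8.10 ± 1.293 · 2.3213 = 8.10 ± 3.00 = (5.10, 11.10)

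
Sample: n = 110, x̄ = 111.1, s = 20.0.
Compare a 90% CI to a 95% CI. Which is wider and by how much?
95% CI is wider by 1.23

df = 109
90% CI: t* = 1.659, (107.94, 114.26), width = 2 · t* · s/√n = 6.33
95% CI: t* = 1.982, (107.32, 114.88), width = 2 · t* · s/√n = 7.56

The 95% CI is wider by 7.56 - 6.33 = 1.23.
Higher confidence requires a wider interval.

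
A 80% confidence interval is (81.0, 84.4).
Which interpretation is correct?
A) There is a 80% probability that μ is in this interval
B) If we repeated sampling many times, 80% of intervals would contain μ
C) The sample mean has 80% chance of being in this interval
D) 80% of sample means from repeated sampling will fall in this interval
B

A) Wrong — μ is fixed; the randomness lives in the interval, not in μ.
B) Correct — this is the frequentist long-run coverage interpretation.
C) Wrong — x̄ is observed and sits in the interval by construction.
D) Wrong — coverage applies to intervals containing μ, not to future x̄ values.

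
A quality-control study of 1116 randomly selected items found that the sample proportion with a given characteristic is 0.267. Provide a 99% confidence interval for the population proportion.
(0.233, 0.301)

Proportion CI:
SE = √(p̂(1-p̂)/n) = √(0.267 · 0.733 / 1116) = 0.01324

z* = 2.576
Margin = z* · SE = 2.576 · 0.01324 = 0.0341

CI: 0.267 ± 0.0341 = (0.233, 0.301)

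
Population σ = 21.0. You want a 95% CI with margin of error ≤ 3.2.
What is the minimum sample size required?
n ≥ 166

For margin E ≤ 3.2:
n ≥ (z* · σ / E)²
n ≥ (1.960 · 21.0 / 3.2)²
n ≥ 165.44

Minimum n = 166 (rounding up)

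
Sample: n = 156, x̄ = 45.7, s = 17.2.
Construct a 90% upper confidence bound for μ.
μ ≤ 47.47

Upper bound (one-sided):
t* = 1.287 (one-sided for 90%)
Upper bound = x̄ + t* · s/√n = 45.7 + 1.287 · 17.2/√156 = 47.47

We are 90% confident that μ ≤ 47.47.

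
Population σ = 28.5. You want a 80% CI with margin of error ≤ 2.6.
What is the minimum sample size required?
n ≥ 198

For margin E ≤ 2.6:
n ≥ (z* · σ / E)²
n ≥ (1.282 · 28.5 / 2.6)²
n ≥ 197.48

Minimum n = 198 (rounding up)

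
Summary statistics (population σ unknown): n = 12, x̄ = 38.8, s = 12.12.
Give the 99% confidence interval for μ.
(27.93, 49.67)

t-interval (σ unknown):
df = n - 1 = 11
t* = 3.106 for 99% confidence

Margin of error = t* · s/√n = 3.106 · 12.12/√12 = 10.87

CI: (27.93, 49.67)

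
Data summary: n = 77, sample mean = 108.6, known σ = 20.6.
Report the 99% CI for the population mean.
(102.55, 114.65)

z-interval (σ known):
z* = 2.576 for 99% confidence

Margin of error = z* · σ/√n = 2.576 · 20.6/√77 = 6.05

CI: (108.6 - 6.05, 108.6 + 6.05) = (102.55, 114.65)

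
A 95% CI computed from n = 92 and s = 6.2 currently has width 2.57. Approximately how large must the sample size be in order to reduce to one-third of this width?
n ≈ 828

CI width ∝ 1/√n
To reduce width by factor 3, need √n to grow by 3 → need 3² = 9 times as many samples.

Current: n = 92, width = 2.57
New: n = 828, width ≈ 0.85

Width reduced by factor of 2.57/0.85 = 3.02.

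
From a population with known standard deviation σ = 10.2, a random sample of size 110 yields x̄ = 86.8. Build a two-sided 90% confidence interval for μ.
(85.20, 88.40)

z-interval (σ known):
z* = 1.645 for 90% confidence

Margin of error = z* · σ/√n = 1.645 · 10.2/√110 = 1.60

CI: (86.8 - 1.60, 86.8 + 1.60) = (85.20, 88.40)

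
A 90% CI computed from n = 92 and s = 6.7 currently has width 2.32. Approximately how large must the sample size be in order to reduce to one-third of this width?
n ≈ 828

CI width ∝ 1/√n
To reduce width by factor 3, need √n to grow by 3 → need 3² = 9 times as many samples.

Current: n = 92, width = 2.32
New: n = 828, width ≈ 0.77

Width reduced by factor of 2.32/0.77 = 3.01.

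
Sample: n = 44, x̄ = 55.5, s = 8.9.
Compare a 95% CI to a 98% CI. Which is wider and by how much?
98% CI is wider by 1.07

df = 43
95% CI: t* = 2.017, (52.79, 58.21), width = 2 · t* · s/√n = 5.41
98% CI: t* = 2.416, (52.26, 58.74), width = 2 · t* · s/√n = 6.48

The 98% CI is wider by 6.48 - 5.41 = 1.07.
Higher confidence requires a wider interval.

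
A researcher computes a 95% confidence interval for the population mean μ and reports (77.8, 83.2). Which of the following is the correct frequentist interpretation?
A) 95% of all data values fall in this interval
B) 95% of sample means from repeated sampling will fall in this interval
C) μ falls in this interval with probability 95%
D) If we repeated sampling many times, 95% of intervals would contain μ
D

A) Wrong — a CI is about the parameter μ, not individual data values.
B) Wrong — coverage applies to intervals containing μ, not to future x̄ values.
C) Wrong — μ is fixed; the randomness lives in the interval, not in μ.
D) Correct — this is the frequentist long-run coverage interpretation.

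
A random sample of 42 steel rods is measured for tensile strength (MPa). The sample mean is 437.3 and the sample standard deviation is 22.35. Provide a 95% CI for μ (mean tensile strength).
(430.33, 444.27)

t-interval (σ unknown):
df = n - 1 = 41
t* = 2.020 for 95% confidence

Margin of error = t* · s/√n = 2.020 · 22.35/√42 = 6.97

CI: (430.33, 444.27)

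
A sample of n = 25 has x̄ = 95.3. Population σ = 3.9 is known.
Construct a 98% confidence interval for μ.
(93.49, 97.11)

z-interval (σ known):
z* = 2.326 for 98% confidence

Margin of error = z* · σ/√n = 2.326 · 3.9/√25 = 1.81

CI: (95.3 - 1.81, 95.3 + 1.81) = (93.49, 97.11)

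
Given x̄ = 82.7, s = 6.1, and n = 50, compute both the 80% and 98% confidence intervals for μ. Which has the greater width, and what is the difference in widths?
98% CI is wider by 1.91

df = 49
80% CI: t* = 1.299, (81.58, 83.82), width = 2 · t* · s/√n = 2.24
98% CI: t* = 2.405, (80.63, 84.77), width = 2 · t* · s/√n = 4.15

The 98% CI is wider by 4.15 - 2.24 = 1.91.
Higher confidence requires a wider interval.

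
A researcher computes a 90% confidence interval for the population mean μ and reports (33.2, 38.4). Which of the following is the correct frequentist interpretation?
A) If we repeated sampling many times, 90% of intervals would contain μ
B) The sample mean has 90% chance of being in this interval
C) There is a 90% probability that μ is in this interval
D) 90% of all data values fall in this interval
A

A) Correct — this is the frequentist long-run coverage interpretation.
B) Wrong — x̄ is observed and sits in the interval by construction.
C) Wrong — μ is fixed; the randomness lives in the interval, not in μ.
D) Wrong — a CI is about the parameter μ, not individual data values.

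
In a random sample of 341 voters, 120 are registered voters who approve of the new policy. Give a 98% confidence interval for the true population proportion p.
(0.292, 0.412)

Proportion CI:
p̂ = 120/341 = 0.35191
SE = √(p̂(1-p̂)/n) = √(0.35191 · 0.64809 / 341) = 0.02586

z* = 2.326
Margin = z* · SE = 2.326 · 0.02586 = 0.0602

CI: 0.35191 ± 0.0602 = (0.292, 0.412)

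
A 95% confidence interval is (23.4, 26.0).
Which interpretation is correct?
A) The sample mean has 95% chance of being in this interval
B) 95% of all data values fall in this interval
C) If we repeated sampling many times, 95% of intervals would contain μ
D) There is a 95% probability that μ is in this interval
C

A) Wrong — x̄ is observed and sits in the interval by construction.
B) Wrong — a CI is about the parameter μ, not individual data values.
C) Correct — this is the frequentist long-run coverage interpretation.
D) Wrong — μ is fixed; the randomness lives in the interval, not in μ.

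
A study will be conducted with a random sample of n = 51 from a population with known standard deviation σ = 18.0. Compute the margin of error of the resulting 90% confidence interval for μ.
Margin of error = 4.15

Margin of error = z* · σ/√n
= 1.645 · 18.0/√51
= 1.645 · 18.0/7.1414
= 4.15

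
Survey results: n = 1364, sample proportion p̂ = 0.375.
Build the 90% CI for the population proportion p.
(0.353, 0.397)

Proportion CI:
SE = √(p̂(1-p̂)/n) = √(0.375 · 0.625 / 1364) = 0.01311

z* = 1.645
Margin = z* · SE = 1.645 · 0.01311 = 0.0216

CI: 0.375 ± 0.0216 = (0.353, 0.397)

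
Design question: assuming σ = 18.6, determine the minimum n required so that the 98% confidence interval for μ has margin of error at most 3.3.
n ≥ 172

For margin E ≤ 3.3:
n ≥ (z* · σ / E)²
n ≥ (2.326 · 18.6 / 3.3)²
n ≥ 171.88

Minimum n = 172 (rounding up)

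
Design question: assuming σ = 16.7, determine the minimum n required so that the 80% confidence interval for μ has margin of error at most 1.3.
n ≥ 272

For margin E ≤ 1.3:
n ≥ (z* · σ / E)²
n ≥ (1.282 · 16.7 / 1.3)²
n ≥ 271.22

Minimum n = 272 (rounding up)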